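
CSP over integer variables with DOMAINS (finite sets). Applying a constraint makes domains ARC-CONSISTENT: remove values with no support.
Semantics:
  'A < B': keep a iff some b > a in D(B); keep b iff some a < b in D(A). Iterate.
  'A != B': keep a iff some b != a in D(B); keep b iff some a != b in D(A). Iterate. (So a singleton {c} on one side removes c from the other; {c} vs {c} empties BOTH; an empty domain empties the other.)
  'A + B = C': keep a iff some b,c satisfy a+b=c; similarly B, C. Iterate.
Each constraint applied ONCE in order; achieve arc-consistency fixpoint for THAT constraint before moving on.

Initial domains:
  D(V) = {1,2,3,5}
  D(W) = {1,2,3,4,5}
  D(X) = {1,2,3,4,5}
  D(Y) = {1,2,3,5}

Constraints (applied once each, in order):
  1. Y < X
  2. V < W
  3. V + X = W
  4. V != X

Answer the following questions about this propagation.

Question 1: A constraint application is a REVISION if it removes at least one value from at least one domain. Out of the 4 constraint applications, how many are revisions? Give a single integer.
Constraint 1 (Y < X) on D(Y)={1,2,3,5} D(X)={1,2,3,4,5}: Y {1,2,3,5}->{1,2,3}; X {1,2,3,4,5}->{2,3,4,5} => REVISION
Constraint 2 (V < W) on D(V)={1,2,3,5} D(W)={1,2,3,4,5}: V {1,2,3,5}->{1,2,3}; W {1,2,3,4,5}->{2,3,4,5} => REVISION
Constraint 3 (V + X = W) on D(V)={1,2,3} D(X)={2,3,4,5} D(W)={2,3,4,5}: X {2,3,4,5}->{2,3,4}; W {2,3,4,5}->{3,4,5} => REVISION
Constraint 4 (V != X) on D(V)={1,2,3} D(X)={2,3,4}: no change => not a revision
Total revisions = 3

Answer: 3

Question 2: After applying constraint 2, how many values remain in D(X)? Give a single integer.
Answer: 4

Derivation:
Constraint 1 (Y < X) on D(Y)={1,2,3,5} D(X)={1,2,3,4,5}: Y {1,2,3,5}->{1,2,3}; X {1,2,3,4,5}->{2,3,4,5}
Constraint 2 (V < W) on D(V)={1,2,3,5} D(W)={1,2,3,4,5}: V {1,2,3,5}->{1,2,3}; W {1,2,3,4,5}->{2,3,4,5}
So after constraint 2: D(X)={2,3,4,5}, size = 4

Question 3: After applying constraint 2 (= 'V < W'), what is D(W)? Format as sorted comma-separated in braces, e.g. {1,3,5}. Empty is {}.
Constraint 1 (Y < X) on D(Y)={1,2,3,5} D(X)={1,2,3,4,5}: Y {1,2,3,5}->{1,2,3}; X {1,2,3,4,5}->{2,3,4,5}
Constraint 2 (V < W) on D(V)={1,2,3,5} D(W)={1,2,3,4,5}: V {1,2,3,5}->{1,2,3}; W {1,2,3,4,5}->{2,3,4,5}
So after constraint 2: D(W) = {2,3,4,5}

Answer: {2,3,4,5}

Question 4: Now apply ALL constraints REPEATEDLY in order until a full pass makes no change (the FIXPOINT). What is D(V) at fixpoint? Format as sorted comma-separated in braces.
Answer: {1,2,3}

Derivation:
pass 0 (initial): D(V)={1,2,3,5}
pass 1: V {1,2,3,5}->{1,2,3}; W {1,2,3,4,5}->{3,4,5}; X {1,2,3,4,5}->{2,3,4}; Y {1,2,3,5}->{1,2,3}
pass 2: no change
Fixpoint after 2 passes: D(V) = {1,2,3}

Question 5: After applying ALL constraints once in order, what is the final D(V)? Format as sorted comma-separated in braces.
Answer: {1,2,3}

Derivation:
Constraint 1 (Y < X) on D(Y)={1,2,3,5} D(X)={1,2,3,4,5}: Y {1,2,3,5}->{1,2,3}; X {1,2,3,4,5}->{2,3,4,5}
Constraint 2 (V < W) on D(V)={1,2,3,5} D(W)={1,2,3,4,5}: V {1,2,3,5}->{1,2,3}; W {1,2,3,4,5}->{2,3,4,5}
Constraint 3 (V + X = W) on D(V)={1,2,3} D(X)={2,3,4,5} D(W)={2,3,4,5}: X {2,3,4,5}->{2,3,4}; W {2,3,4,5}->{3,4,5}
Constraint 4 (V != X) on D(V)={1,2,3} D(X)={2,3,4}: no change
So after all 4 constraints: D(V) = {1,2,3}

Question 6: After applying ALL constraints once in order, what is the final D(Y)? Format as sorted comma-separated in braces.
Constraint 1 (Y < X) on D(Y)={1,2,3,5} D(X)={1,2,3,4,5}: Y {1,2,3,5}->{1,2,3}; X {1,2,3,4,5}->{2,3,4,5}
Constraint 2 (V < W) on D(V)={1,2,3,5} D(W)={1,2,3,4,5}: V {1,2,3,5}->{1,2,3}; W {1,2,3,4,5}->{2,3,4,5}
Constraint 3 (V + X = W) on D(V)={1,2,3} D(X)={2,3,4,5} D(W)={2,3,4,5}: X {2,3,4,5}->{2,3,4}; W {2,3,4,5}->{3,4,5}
Constraint 4 (V != X) on D(V)={1,2,3} D(X)={2,3,4}: no change
So after all 4 constraints: D(Y) = {1,2,3}

Answer: {1,2,3}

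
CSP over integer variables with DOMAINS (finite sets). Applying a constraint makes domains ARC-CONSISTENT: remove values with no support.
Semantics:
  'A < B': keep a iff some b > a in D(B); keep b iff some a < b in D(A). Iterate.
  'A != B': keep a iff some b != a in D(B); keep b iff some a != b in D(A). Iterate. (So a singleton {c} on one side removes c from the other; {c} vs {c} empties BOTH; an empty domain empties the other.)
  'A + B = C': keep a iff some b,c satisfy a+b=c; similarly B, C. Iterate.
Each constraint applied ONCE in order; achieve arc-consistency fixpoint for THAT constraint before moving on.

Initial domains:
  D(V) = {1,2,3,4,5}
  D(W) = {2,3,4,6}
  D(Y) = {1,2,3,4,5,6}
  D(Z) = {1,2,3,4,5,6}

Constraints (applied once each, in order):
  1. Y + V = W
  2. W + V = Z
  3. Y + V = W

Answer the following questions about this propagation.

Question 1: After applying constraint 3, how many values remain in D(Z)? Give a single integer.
Constraint 1 (Y + V = W) on D(Y)={1,2,3,4,5,6} D(V)={1,2,3,4,5} D(W)={2,3,4,6}: Y {1,2,3,4,5,6}->{1,2,3,4,5}
Constraint 2 (W + V = Z) on D(W)={2,3,4,6} D(V)={1,2,3,4,5} D(Z)={1,2,3,4,5,6}: W {2,3,4,6}->{2,3,4}; V {1,2,3,4,5}->{1,2,3,4}; Z {1,2,3,4,5,6}->{3,4,5,6}
Constraint 3 (Y + V = W) on D(Y)={1,2,3,4,5} D(V)={1,2,3,4} D(W)={2,3,4}: Y {1,2,3,4,5}->{1,2,3}; V {1,2,3,4}->{1,2,3}
So after constraint 3: D(Z)={3,4,5,6}, size = 4

Answer: 4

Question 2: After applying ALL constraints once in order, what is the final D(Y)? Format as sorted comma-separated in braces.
Answer: {1,2,3}

Derivation:
Constraint 1 (Y + V = W) on D(Y)={1,2,3,4,5,6} D(V)={1,2,3,4,5} D(W)={2,3,4,6}: Y {1,2,3,4,5,6}->{1,2,3,4,5}
Constraint 2 (W + V = Z) on D(W)={2,3,4,6} D(V)={1,2,3,4,5} D(Z)={1,2,3,4,5,6}: W {2,3,4,6}->{2,3,4}; V {1,2,3,4,5}->{1,2,3,4}; Z {1,2,3,4,5,6}->{3,4,5,6}
Constraint 3 (Y + V = W) on D(Y)={1,2,3,4,5} D(V)={1,2,3,4} D(W)={2,3,4}: Y {1,2,3,4,5}->{1,2,3}; V {1,2,3,4}->{1,2,3}
So after all 3 constraints: D(Y) = {1,2,3}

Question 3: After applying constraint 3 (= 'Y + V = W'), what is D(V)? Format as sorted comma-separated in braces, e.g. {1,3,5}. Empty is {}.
Constraint 1 (Y + V = W) on D(Y)={1,2,3,4,5,6} D(V)={1,2,3,4,5} D(W)={2,3,4,6}: Y {1,2,3,4,5,6}->{1,2,3,4,5}
Constraint 2 (W + V = Z) on D(W)={2,3,4,6} D(V)={1,2,3,4,5} D(Z)={1,2,3,4,5,6}: W {2,3,4,6}->{2,3,4}; V {1,2,3,4,5}->{1,2,3,4}; Z {1,2,3,4,5,6}->{3,4,5,6}
Constraint 3 (Y + V = W) on D(Y)={1,2,3,4,5} D(V)={1,2,3,4} D(W)={2,3,4}: Y {1,2,3,4,5}->{1,2,3}; V {1,2,3,4}->{1,2,3}
So after constraint 3: D(V) = {1,2,3}

Answer: {1,2,3}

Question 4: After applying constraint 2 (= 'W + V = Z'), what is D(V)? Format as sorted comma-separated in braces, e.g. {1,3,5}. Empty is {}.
Constraint 1 (Y + V = W) on D(Y)={1,2,3,4,5,6} D(V)={1,2,3,4,5} D(W)={2,3,4,6}: Y {1,2,3,4,5,6}->{1,2,3,4,5}
Constraint 2 (W + V = Z) on D(W)={2,3,4,6} D(V)={1,2,3,4,5} D(Z)={1,2,3,4,5,6}: W {2,3,4,6}->{2,3,4}; V {1,2,3,4,5}->{1,2,3,4}; Z {1,2,3,4,5,6}->{3,4,5,6}
So after constraint 2: D(V) = {1,2,3,4}

Answer: {1,2,3,4}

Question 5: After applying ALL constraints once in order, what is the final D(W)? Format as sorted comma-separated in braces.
Answer: {2,3,4}

Derivation:
Constraint 1 (Y + V = W) on D(Y)={1,2,3,4,5,6} D(V)={1,2,3,4,5} D(W)={2,3,4,6}: Y {1,2,3,4,5,6}->{1,2,3,4,5}
Constraint 2 (W + V = Z) on D(W)={2,3,4,6} D(V)={1,2,3,4,5} D(Z)={1,2,3,4,5,6}: W {2,3,4,6}->{2,3,4}; V {1,2,3,4,5}->{1,2,3,4}; Z {1,2,3,4,5,6}->{3,4,5,6}
Constraint 3 (Y + V = W) on D(Y)={1,2,3,4,5} D(V)={1,2,3,4} D(W)={2,3,4}: Y {1,2,3,4,5}->{1,2,3}; V {1,2,3,4}->{1,2,3}
So after all 3 constraints: D(W) = {2,3,4}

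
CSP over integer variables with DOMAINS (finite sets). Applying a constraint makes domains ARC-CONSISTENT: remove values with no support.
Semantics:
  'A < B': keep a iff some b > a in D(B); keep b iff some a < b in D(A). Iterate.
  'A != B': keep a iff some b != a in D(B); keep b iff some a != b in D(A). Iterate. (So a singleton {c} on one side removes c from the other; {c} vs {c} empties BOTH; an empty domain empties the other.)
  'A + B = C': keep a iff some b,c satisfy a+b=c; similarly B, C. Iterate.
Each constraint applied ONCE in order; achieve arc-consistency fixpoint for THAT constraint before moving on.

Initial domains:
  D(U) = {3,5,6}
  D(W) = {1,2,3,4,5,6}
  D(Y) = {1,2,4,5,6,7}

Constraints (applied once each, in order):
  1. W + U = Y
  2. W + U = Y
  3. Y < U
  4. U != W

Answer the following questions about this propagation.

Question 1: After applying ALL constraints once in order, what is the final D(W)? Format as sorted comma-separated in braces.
Answer: {1,2,3,4}

Derivation:
Constraint 1 (W + U = Y) on D(W)={1,2,3,4,5,6} D(U)={3,5,6} D(Y)={1,2,4,5,6,7}: W {1,2,3,4,5,6}->{1,2,3,4}; Y {1,2,4,5,6,7}->{4,5,6,7}
Constraint 2 (W + U = Y) on D(W)={1,2,3,4} D(U)={3,5,6} D(Y)={4,5,6,7}: no change
Constraint 3 (Y < U) on D(Y)={4,5,6,7} D(U)={3,5,6}: Y {4,5,6,7}->{4,5}; U {3,5,6}->{5,6}
Constraint 4 (U != W) on D(U)={5,6} D(W)={1,2,3,4}: no change
So after all 4 constraints: D(W) = {1,2,3,4}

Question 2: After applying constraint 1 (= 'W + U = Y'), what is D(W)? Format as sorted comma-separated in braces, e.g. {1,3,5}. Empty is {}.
Constraint 1 (W + U = Y) on D(W)={1,2,3,4,5,6} D(U)={3,5,6} D(Y)={1,2,4,5,6,7}: W {1,2,3,4,5,6}->{1,2,3,4}; Y {1,2,4,5,6,7}->{4,5,6,7}
So after constraint 1: D(W) = {1,2,3,4}

Answer: {1,2,3,4}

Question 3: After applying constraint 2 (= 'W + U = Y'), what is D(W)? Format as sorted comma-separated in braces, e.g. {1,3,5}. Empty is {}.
Answer: {1,2,3,4}

Derivation:
Constraint 1 (W + U = Y) on D(W)={1,2,3,4,5,6} D(U)={3,5,6} D(Y)={1,2,4,5,6,7}: W {1,2,3,4,5,6}->{1,2,3,4}; Y {1,2,4,5,6,7}->{4,5,6,7}
Constraint 2 (W + U = Y) on D(W)={1,2,3,4} D(U)={3,5,6} D(Y)={4,5,6,7}: no change
So after constraint 2: D(W) = {1,2,3,4}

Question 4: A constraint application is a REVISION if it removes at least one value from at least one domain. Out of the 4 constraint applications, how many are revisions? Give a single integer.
Constraint 1 (W + U = Y) on D(W)={1,2,3,4,5,6} D(U)={3,5,6} D(Y)={1,2,4,5,6,7}: W {1,2,3,4,5,6}->{1,2,3,4}; Y {1,2,4,5,6,7}->{4,5,6,7} => REVISION
Constraint 2 (W + U = Y) on D(W)={1,2,3,4} D(U)={3,5,6} D(Y)={4,5,6,7}: no change => not a revision
Constraint 3 (Y < U) on D(Y)={4,5,6,7} D(U)={3,5,6}: Y {4,5,6,7}->{4,5}; U {3,5,6}->{5,6} => REVISION
Constraint 4 (U != W) on D(U)={5,6} D(W)={1,2,3,4}: no change => not a revision
Total revisions = 2

Answer: 2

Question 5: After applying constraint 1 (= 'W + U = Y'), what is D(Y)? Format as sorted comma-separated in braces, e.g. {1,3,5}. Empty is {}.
Constraint 1 (W + U = Y) on D(W)={1,2,3,4,5,6} D(U)={3,5,6} D(Y)={1,2,4,5,6,7}: W {1,2,3,4,5,6}->{1,2,3,4}; Y {1,2,4,5,6,7}->{4,5,6,7}
So after constraint 1: D(Y) = {4,5,6,7}

Answer: {4,5,6,7}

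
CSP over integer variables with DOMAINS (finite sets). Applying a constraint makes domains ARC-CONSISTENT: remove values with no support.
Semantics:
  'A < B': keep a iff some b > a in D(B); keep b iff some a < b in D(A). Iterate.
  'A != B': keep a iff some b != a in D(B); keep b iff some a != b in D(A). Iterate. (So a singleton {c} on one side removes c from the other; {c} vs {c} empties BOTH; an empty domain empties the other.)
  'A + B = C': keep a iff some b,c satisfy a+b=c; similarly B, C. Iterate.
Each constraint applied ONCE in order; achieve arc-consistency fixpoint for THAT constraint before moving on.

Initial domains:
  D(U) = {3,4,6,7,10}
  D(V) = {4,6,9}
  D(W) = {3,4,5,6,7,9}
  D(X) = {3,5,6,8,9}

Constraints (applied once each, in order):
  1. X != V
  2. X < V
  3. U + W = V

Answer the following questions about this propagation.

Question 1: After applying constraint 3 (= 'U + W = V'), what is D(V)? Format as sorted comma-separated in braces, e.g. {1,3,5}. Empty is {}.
Constraint 1 (X != V) on D(X)={3,5,6,8,9} D(V)={4,6,9}: no change
Constraint 2 (X < V) on D(X)={3,5,6,8,9} D(V)={4,6,9}: X {3,5,6,8,9}->{3,5,6,8}
Constraint 3 (U + W = V) on D(U)={3,4,6,7,10} D(W)={3,4,5,6,7,9} D(V)={4,6,9}: U {3,4,6,7,10}->{3,4,6}; W {3,4,5,6,7,9}->{3,5,6}; V {4,6,9}->{6,9}
So after constraint 3: D(V) = {6,9}

Answer: {6,9}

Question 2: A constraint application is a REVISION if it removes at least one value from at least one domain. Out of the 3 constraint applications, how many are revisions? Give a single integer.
Constraint 1 (X != V) on D(X)={3,5,6,8,9} D(V)={4,6,9}: no change => not a revision
Constraint 2 (X < V) on D(X)={3,5,6,8,9} D(V)={4,6,9}: X {3,5,6,8,9}->{3,5,6,8} => REVISION
Constraint 3 (U + W = V) on D(U)={3,4,6,7,10} D(W)={3,4,5,6,7,9} D(V)={4,6,9}: U {3,4,6,7,10}->{3,4,6}; W {3,4,5,6,7,9}->{3,5,6}; V {4,6,9}->{6,9} => REVISION
Total revisions = 2

Answer: 2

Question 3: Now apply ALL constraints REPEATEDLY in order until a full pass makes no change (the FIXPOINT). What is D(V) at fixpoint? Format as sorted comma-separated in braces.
pass 0 (initial): D(V)={4,6,9}
pass 1: U {3,4,6,7,10}->{3,4,6}; V {4,6,9}->{6,9}; W {3,4,5,6,7,9}->{3,5,6}; X {3,5,6,8,9}->{3,5,6,8}
pass 2: no change
Fixpoint after 2 passes: D(V) = {6,9}

Answer: {6,9}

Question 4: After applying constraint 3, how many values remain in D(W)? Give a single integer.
Constraint 1 (X != V) on D(X)={3,5,6,8,9} D(V)={4,6,9}: no change
Constraint 2 (X < V) on D(X)={3,5,6,8,9} D(V)={4,6,9}: X {3,5,6,8,9}->{3,5,6,8}
Constraint 3 (U + W = V) on D(U)={3,4,6,7,10} D(W)={3,4,5,6,7,9} D(V)={4,6,9}: U {3,4,6,7,10}->{3,4,6}; W {3,4,5,6,7,9}->{3,5,6}; V {4,6,9}->{6,9}
So after constraint 3: D(W)={3,5,6}, size = 3

Answer: 3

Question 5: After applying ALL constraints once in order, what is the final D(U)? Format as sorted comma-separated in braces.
Answer: {3,4,6}

Derivation:
Constraint 1 (X != V) on D(X)={3,5,6,8,9} D(V)={4,6,9}: no change
Constraint 2 (X < V) on D(X)={3,5,6,8,9} D(V)={4,6,9}: X {3,5,6,8,9}->{3,5,6,8}
Constraint 3 (U + W = V) on D(U)={3,4,6,7,10} D(W)={3,4,5,6,7,9} D(V)={4,6,9}: U {3,4,6,7,10}->{3,4,6}; W {3,4,5,6,7,9}->{3,5,6}; V {4,6,9}->{6,9}
So after all 3 constraints: D(U) = {3,4,6}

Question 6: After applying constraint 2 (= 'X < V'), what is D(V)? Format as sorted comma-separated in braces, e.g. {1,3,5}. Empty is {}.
Constraint 1 (X != V) on D(X)={3,5,6,8,9} D(V)={4,6,9}: no change
Constraint 2 (X < V) on D(X)={3,5,6,8,9} D(V)={4,6,9}: X {3,5,6,8,9}->{3,5,6,8}
So after constraint 2: D(V) = {4,6,9}

Answer: {4,6,9}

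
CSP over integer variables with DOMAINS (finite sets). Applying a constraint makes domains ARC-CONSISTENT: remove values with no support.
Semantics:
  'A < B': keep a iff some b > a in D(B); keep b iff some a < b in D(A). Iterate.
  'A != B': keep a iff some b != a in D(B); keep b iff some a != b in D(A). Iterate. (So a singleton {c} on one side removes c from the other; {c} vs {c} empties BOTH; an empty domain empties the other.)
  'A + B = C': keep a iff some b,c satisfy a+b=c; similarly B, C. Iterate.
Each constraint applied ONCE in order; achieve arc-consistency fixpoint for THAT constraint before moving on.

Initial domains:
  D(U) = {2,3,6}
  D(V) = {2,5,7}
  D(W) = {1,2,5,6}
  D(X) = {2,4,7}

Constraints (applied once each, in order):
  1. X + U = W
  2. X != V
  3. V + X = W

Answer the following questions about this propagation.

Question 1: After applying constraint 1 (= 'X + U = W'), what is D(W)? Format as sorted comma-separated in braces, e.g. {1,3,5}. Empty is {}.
Answer: {5,6}

Derivation:
Constraint 1 (X + U = W) on D(X)={2,4,7} D(U)={2,3,6} D(W)={1,2,5,6}: X {2,4,7}->{2,4}; U {2,3,6}->{2,3}; W {1,2,5,6}->{5,6}
So after constraint 1: D(W) = {5,6}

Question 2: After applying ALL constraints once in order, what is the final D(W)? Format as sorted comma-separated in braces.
Answer: {6}

Derivation:
Constraint 1 (X + U = W) on D(X)={2,4,7} D(U)={2,3,6} D(W)={1,2,5,6}: X {2,4,7}->{2,4}; U {2,3,6}->{2,3}; W {1,2,5,6}->{5,6}
Constraint 2 (X != V) on D(X)={2,4} D(V)={2,5,7}: no change
Constraint 3 (V + X = W) on D(V)={2,5,7} D(X)={2,4} D(W)={5,6}: V {2,5,7}->{2}; X {2,4}->{4}; W {5,6}->{6}
So after all 3 constraints: D(W) = {6}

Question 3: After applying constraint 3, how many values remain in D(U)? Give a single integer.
Constraint 1 (X + U = W) on D(X)={2,4,7} D(U)={2,3,6} D(W)={1,2,5,6}: X {2,4,7}->{2,4}; U {2,3,6}->{2,3}; W {1,2,5,6}->{5,6}
Constraint 2 (X != V) on D(X)={2,4} D(V)={2,5,7}: no change
Constraint 3 (V + X = W) on D(V)={2,5,7} D(X)={2,4} D(W)={5,6}: V {2,5,7}->{2}; X {2,4}->{4}; W {5,6}->{6}
So after constraint 3: D(U)={2,3}, size = 2

Answer: 2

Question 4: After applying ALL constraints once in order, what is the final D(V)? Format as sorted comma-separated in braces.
Answer: {2}

Derivation:
Constraint 1 (X + U = W) on D(X)={2,4,7} D(U)={2,3,6} D(W)={1,2,5,6}: X {2,4,7}->{2,4}; U {2,3,6}->{2,3}; W {1,2,5,6}->{5,6}
Constraint 2 (X != V) on D(X)={2,4} D(V)={2,5,7}: no change
Constraint 3 (V + X = W) on D(V)={2,5,7} D(X)={2,4} D(W)={5,6}: V {2,5,7}->{2}; X {2,4}->{4}; W {5,6}->{6}
So after all 3 constraints: D(V) = {2}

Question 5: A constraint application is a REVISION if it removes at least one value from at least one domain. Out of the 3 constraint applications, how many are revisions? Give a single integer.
Constraint 1 (X + U = W) on D(X)={2,4,7} D(U)={2,3,6} D(W)={1,2,5,6}: X {2,4,7}->{2,4}; U {2,3,6}->{2,3}; W {1,2,5,6}->{5,6} => REVISION
Constraint 2 (X != V) on D(X)={2,4} D(V)={2,5,7}: no change => not a revision
Constraint 3 (V + X = W) on D(V)={2,5,7} D(X)={2,4} D(W)={5,6}: V {2,5,7}->{2}; X {2,4}->{4}; W {5,6}->{6} => REVISION
Total revisions = 2

Answer: 2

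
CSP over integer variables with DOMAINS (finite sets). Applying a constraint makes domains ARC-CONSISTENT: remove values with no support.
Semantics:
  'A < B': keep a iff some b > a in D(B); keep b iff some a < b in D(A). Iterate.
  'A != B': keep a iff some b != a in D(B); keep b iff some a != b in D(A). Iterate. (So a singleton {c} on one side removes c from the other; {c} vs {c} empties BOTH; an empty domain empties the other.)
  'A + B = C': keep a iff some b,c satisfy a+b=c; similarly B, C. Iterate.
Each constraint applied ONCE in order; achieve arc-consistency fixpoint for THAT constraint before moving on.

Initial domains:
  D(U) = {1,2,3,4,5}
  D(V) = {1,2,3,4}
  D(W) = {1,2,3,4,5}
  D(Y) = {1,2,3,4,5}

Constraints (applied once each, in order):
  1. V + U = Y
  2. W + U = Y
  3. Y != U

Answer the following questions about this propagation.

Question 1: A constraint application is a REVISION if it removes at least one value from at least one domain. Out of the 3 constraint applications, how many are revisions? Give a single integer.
Constraint 1 (V + U = Y) on D(V)={1,2,3,4} D(U)={1,2,3,4,5} D(Y)={1,2,3,4,5}: U {1,2,3,4,5}->{1,2,3,4}; Y {1,2,3,4,5}->{2,3,4,5} => REVISION
Constraint 2 (W + U = Y) on D(W)={1,2,3,4,5} D(U)={1,2,3,4} D(Y)={2,3,4,5}: W {1,2,3,4,5}->{1,2,3,4} => REVISION
Constraint 3 (Y != U) on D(Y)={2,3,4,5} D(U)={1,2,3,4}: no change => not a revision
Total revisions = 2

Answer: 2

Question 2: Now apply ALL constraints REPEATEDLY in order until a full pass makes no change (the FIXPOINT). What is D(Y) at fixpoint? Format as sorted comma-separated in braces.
pass 0 (initial): D(Y)={1,2,3,4,5}
pass 1: U {1,2,3,4,5}->{1,2,3,4}; W {1,2,3,4,5}->{1,2,3,4}; Y {1,2,3,4,5}->{2,3,4,5}
pass 2: no change
Fixpoint after 2 passes: D(Y) = {2,3,4,5}

Answer: {2,3,4,5}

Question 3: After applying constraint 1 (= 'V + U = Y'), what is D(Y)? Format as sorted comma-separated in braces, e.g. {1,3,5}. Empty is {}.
Constraint 1 (V + U = Y) on D(V)={1,2,3,4} D(U)={1,2,3,4,5} D(Y)={1,2,3,4,5}: U {1,2,3,4,5}->{1,2,3,4}; Y {1,2,3,4,5}->{2,3,4,5}
So after constraint 1: D(Y) = {2,3,4,5}

Answer: {2,3,4,5}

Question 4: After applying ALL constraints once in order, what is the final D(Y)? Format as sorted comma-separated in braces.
Constraint 1 (V + U = Y) on D(V)={1,2,3,4} D(U)={1,2,3,4,5} D(Y)={1,2,3,4,5}: U {1,2,3,4,5}->{1,2,3,4}; Y {1,2,3,4,5}->{2,3,4,5}
Constraint 2 (W + U = Y) on D(W)={1,2,3,4,5} D(U)={1,2,3,4} D(Y)={2,3,4,5}: W {1,2,3,4,5}->{1,2,3,4}
Constraint 3 (Y != U) on D(Y)={2,3,4,5} D(U)={1,2,3,4}: no change
So after all 3 constraints: D(Y) = {2,3,4,5}

Answer: {2,3,4,5}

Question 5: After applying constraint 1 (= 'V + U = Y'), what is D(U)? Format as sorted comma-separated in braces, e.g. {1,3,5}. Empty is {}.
Answer: {1,2,3,4}

Derivation:
Constraint 1 (V + U = Y) on D(V)={1,2,3,4} D(U)={1,2,3,4,5} D(Y)={1,2,3,4,5}: U {1,2,3,4,5}->{1,2,3,4}; Y {1,2,3,4,5}->{2,3,4,5}
So after constraint 1: D(U) = {1,2,3,4}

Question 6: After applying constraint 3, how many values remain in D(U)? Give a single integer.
Answer: 4

Derivation:
Constraint 1 (V + U = Y) on D(V)={1,2,3,4} D(U)={1,2,3,4,5} D(Y)={1,2,3,4,5}: U {1,2,3,4,5}->{1,2,3,4}; Y {1,2,3,4,5}->{2,3,4,5}
Constraint 2 (W + U = Y) on D(W)={1,2,3,4,5} D(U)={1,2,3,4} D(Y)={2,3,4,5}: W {1,2,3,4,5}->{1,2,3,4}
Constraint 3 (Y != U) on D(Y)={2,3,4,5} D(U)={1,2,3,4}: no change
So after constraint 3: D(U)={1,2,3,4}, size = 4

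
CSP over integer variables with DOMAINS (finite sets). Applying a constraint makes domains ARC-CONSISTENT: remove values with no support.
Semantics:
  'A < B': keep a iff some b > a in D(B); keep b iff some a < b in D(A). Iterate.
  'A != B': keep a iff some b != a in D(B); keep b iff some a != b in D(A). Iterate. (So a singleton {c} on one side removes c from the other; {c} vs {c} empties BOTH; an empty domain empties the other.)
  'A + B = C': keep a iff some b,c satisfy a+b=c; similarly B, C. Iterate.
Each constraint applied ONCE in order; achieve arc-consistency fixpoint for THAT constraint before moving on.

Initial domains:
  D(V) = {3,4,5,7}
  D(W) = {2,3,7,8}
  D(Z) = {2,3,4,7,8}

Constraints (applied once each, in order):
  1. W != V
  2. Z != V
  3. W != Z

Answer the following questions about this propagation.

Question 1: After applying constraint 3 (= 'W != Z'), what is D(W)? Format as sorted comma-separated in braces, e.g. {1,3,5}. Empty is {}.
Constraint 1 (W != V) on D(W)={2,3,7,8} D(V)={3,4,5,7}: no change
Constraint 2 (Z != V) on D(Z)={2,3,4,7,8} D(V)={3,4,5,7}: no change
Constraint 3 (W != Z) on D(W)={2,3,7,8} D(Z)={2,3,4,7,8}: no change
So after constraint 3: D(W) = {2,3,7,8}

Answer: {2,3,7,8}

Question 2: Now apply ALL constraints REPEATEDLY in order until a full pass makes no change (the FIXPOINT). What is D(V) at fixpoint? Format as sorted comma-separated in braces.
Answer: {3,4,5,7}

Derivation:
pass 0 (initial): D(V)={3,4,5,7}
pass 1: no change
Fixpoint after 1 passes: D(V) = {3,4,5,7}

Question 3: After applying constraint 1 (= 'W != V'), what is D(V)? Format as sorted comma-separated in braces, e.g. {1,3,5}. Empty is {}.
Constraint 1 (W != V) on D(W)={2,3,7,8} D(V)={3,4,5,7}: no change
So after constraint 1: D(V) = {3,4,5,7}

Answer: {3,4,5,7}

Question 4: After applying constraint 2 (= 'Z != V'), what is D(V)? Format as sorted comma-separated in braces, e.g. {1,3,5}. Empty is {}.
Constraint 1 (W != V) on D(W)={2,3,7,8} D(V)={3,4,5,7}: no change
Constraint 2 (Z != V) on D(Z)={2,3,4,7,8} D(V)={3,4,5,7}: no change
So after constraint 2: D(V) = {3,4,5,7}

Answer: {3,4,5,7}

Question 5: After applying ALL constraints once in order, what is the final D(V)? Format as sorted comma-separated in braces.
Answer: {3,4,5,7}

Derivation:
Constraint 1 (W != V) on D(W)={2,3,7,8} D(V)={3,4,5,7}: no change
Constraint 2 (Z != V) on D(Z)={2,3,4,7,8} D(V)={3,4,5,7}: no change
Constraint 3 (W != Z) on D(W)={2,3,7,8} D(Z)={2,3,4,7,8}: no change
So after all 3 constraints: D(V) = {3,4,5,7}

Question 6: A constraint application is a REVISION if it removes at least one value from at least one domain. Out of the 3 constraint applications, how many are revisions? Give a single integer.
Answer: 0

Derivation:
Constraint 1 (W != V) on D(W)={2,3,7,8} D(V)={3,4,5,7}: no change => not a revision
Constraint 2 (Z != V) on D(Z)={2,3,4,7,8} D(V)={3,4,5,7}: no change => not a revision
Constraint 3 (W != Z) on D(W)={2,3,7,8} D(Z)={2,3,4,7,8}: no change => not a revision
Total revisions = 0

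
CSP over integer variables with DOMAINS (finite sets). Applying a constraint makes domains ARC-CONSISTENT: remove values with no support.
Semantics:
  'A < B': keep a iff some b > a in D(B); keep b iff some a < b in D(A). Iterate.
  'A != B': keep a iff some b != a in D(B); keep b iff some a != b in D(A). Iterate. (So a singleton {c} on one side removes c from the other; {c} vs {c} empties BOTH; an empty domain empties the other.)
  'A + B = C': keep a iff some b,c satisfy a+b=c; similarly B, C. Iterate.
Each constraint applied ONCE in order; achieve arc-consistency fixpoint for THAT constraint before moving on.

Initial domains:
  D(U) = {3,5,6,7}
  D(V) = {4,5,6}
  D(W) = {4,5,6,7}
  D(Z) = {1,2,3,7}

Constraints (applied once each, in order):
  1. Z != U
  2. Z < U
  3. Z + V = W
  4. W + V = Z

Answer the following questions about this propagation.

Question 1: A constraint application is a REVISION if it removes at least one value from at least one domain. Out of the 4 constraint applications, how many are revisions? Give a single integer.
Constraint 1 (Z != U) on D(Z)={1,2,3,7} D(U)={3,5,6,7}: no change => not a revision
Constraint 2 (Z < U) on D(Z)={1,2,3,7} D(U)={3,5,6,7}: Z {1,2,3,7}->{1,2,3} => REVISION
Constraint 3 (Z + V = W) on D(Z)={1,2,3} D(V)={4,5,6} D(W)={4,5,6,7}: W {4,5,6,7}->{5,6,7} => REVISION
Constraint 4 (W + V = Z) on D(W)={5,6,7} D(V)={4,5,6} D(Z)={1,2,3}: W {5,6,7}->{}; V {4,5,6}->{}; Z {1,2,3}->{} => REVISION
Total revisions = 3

Answer: 3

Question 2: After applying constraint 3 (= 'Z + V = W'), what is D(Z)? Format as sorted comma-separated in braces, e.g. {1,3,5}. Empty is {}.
Constraint 1 (Z != U) on D(Z)={1,2,3,7} D(U)={3,5,6,7}: no change
Constraint 2 (Z < U) on D(Z)={1,2,3,7} D(U)={3,5,6,7}: Z {1,2,3,7}->{1,2,3}
Constraint 3 (Z + V = W) on D(Z)={1,2,3} D(V)={4,5,6} D(W)={4,5,6,7}: W {4,5,6,7}->{5,6,7}
So after constraint 3: D(Z) = {1,2,3}

Answer: {1,2,3}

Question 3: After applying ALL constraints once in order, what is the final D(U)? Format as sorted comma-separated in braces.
Constraint 1 (Z != U) on D(Z)={1,2,3,7} D(U)={3,5,6,7}: no change
Constraint 2 (Z < U) on D(Z)={1,2,3,7} D(U)={3,5,6,7}: Z {1,2,3,7}->{1,2,3}
Constraint 3 (Z + V = W) on D(Z)={1,2,3} D(V)={4,5,6} D(W)={4,5,6,7}: W {4,5,6,7}->{5,6,7}
Constraint 4 (W + V = Z) on D(W)={5,6,7} D(V)={4,5,6} D(Z)={1,2,3}: W {5,6,7}->{}; V {4,5,6}->{}; Z {1,2,3}->{}
So after all 4 constraints: D(U) = {3,5,6,7}

Answer: {3,5,6,7}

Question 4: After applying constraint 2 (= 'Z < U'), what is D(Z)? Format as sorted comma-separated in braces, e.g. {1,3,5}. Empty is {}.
Answer: {1,2,3}

Derivation:
Constraint 1 (Z != U) on D(Z)={1,2,3,7} D(U)={3,5,6,7}: no change
Constraint 2 (Z < U) on D(Z)={1,2,3,7} D(U)={3,5,6,7}: Z {1,2,3,7}->{1,2,3}
So after constraint 2: D(Z) = {1,2,3}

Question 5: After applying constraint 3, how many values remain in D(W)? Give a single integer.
Constraint 1 (Z != U) on D(Z)={1,2,3,7} D(U)={3,5,6,7}: no change
Constraint 2 (Z < U) on D(Z)={1,2,3,7} D(U)={3,5,6,7}: Z {1,2,3,7}->{1,2,3}
Constraint 3 (Z + V = W) on D(Z)={1,2,3} D(V)={4,5,6} D(W)={4,5,6,7}: W {4,5,6,7}->{5,6,7}
So after constraint 3: D(W)={5,6,7}, size = 3

Answer: 3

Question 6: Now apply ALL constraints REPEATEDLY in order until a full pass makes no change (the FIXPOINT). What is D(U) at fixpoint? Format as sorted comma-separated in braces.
pass 0 (initial): D(U)={3,5,6,7}
pass 1: V {4,5,6}->{}; W {4,5,6,7}->{}; Z {1,2,3,7}->{}
pass 2: U {3,5,6,7}->{}
pass 3: no change
Fixpoint after 3 passes: D(U) = {}

Answer: {}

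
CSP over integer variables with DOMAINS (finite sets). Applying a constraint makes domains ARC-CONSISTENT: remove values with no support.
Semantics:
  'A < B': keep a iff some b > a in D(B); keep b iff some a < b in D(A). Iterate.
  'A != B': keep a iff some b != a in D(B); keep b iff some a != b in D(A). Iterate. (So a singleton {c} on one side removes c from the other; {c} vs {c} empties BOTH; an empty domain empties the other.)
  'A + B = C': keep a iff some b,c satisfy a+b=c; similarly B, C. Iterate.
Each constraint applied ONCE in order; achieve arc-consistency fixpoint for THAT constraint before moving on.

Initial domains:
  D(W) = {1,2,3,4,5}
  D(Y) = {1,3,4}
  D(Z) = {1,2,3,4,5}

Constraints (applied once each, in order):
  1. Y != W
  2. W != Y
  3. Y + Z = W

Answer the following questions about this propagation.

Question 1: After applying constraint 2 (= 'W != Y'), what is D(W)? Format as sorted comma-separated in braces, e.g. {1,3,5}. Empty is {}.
Answer: {1,2,3,4,5}

Derivation:
Constraint 1 (Y != W) on D(Y)={1,3,4} D(W)={1,2,3,4,5}: no change
Constraint 2 (W != Y) on D(W)={1,2,3,4,5} D(Y)={1,3,4}: no change
So after constraint 2: D(W) = {1,2,3,4,5}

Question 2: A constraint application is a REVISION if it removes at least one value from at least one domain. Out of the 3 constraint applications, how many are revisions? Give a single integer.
Answer: 1

Derivation:
Constraint 1 (Y != W) on D(Y)={1,3,4} D(W)={1,2,3,4,5}: no change => not a revision
Constraint 2 (W != Y) on D(W)={1,2,3,4,5} D(Y)={1,3,4}: no change => not a revision
Constraint 3 (Y + Z = W) on D(Y)={1,3,4} D(Z)={1,2,3,4,5} D(W)={1,2,3,4,5}: Z {1,2,3,4,5}->{1,2,3,4}; W {1,2,3,4,5}->{2,3,4,5} => REVISION
Total revisions = 1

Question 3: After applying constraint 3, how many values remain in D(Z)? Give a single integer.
Answer: 4

Derivation:
Constraint 1 (Y != W) on D(Y)={1,3,4} D(W)={1,2,3,4,5}: no change
Constraint 2 (W != Y) on D(W)={1,2,3,4,5} D(Y)={1,3,4}: no change
Constraint 3 (Y + Z = W) on D(Y)={1,3,4} D(Z)={1,2,3,4,5} D(W)={1,2,3,4,5}: Z {1,2,3,4,5}->{1,2,3,4}; W {1,2,3,4,5}->{2,3,4,5}
So after constraint 3: D(Z)={1,2,3,4}, size = 4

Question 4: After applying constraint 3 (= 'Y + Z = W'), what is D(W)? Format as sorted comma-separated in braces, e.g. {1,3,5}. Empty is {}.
Constraint 1 (Y != W) on D(Y)={1,3,4} D(W)={1,2,3,4,5}: no change
Constraint 2 (W != Y) on D(W)={1,2,3,4,5} D(Y)={1,3,4}: no change
Constraint 3 (Y + Z = W) on D(Y)={1,3,4} D(Z)={1,2,3,4,5} D(W)={1,2,3,4,5}: Z {1,2,3,4,5}->{1,2,3,4}; W {1,2,3,4,5}->{2,3,4,5}
So after constraint 3: D(W) = {2,3,4,5}

Answer: {2,3,4,5}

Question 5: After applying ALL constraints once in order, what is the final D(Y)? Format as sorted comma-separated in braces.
Answer: {1,3,4}

Derivation:
Constraint 1 (Y != W) on D(Y)={1,3,4} D(W)={1,2,3,4,5}: no change
Constraint 2 (W != Y) on D(W)={1,2,3,4,5} D(Y)={1,3,4}: no change
Constraint 3 (Y + Z = W) on D(Y)={1,3,4} D(Z)={1,2,3,4,5} D(W)={1,2,3,4,5}: Z {1,2,3,4,5}->{1,2,3,4}; W {1,2,3,4,5}->{2,3,4,5}
So after all 3 constraints: D(Y) = {1,3,4}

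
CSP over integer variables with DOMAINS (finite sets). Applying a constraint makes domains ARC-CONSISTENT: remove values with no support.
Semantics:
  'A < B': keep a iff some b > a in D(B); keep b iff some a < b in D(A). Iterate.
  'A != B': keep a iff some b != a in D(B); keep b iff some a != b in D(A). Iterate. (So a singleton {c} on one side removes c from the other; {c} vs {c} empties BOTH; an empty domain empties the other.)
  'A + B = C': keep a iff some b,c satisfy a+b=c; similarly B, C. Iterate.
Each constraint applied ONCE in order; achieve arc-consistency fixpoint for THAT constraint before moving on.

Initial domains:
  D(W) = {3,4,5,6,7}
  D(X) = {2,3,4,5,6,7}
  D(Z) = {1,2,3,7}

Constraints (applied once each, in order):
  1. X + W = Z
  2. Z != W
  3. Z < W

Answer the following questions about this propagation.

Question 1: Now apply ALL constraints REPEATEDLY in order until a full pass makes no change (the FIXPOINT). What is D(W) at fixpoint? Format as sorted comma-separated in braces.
Answer: {}

Derivation:
pass 0 (initial): D(W)={3,4,5,6,7}
pass 1: W {3,4,5,6,7}->{}; X {2,3,4,5,6,7}->{2,3,4}; Z {1,2,3,7}->{}
pass 2: X {2,3,4}->{}
pass 3: no change
Fixpoint after 3 passes: D(W) = {}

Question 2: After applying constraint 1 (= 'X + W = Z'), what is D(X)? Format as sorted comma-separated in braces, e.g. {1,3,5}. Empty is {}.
Constraint 1 (X + W = Z) on D(X)={2,3,4,5,6,7} D(W)={3,4,5,6,7} D(Z)={1,2,3,7}: X {2,3,4,5,6,7}->{2,3,4}; W {3,4,5,6,7}->{3,4,5}; Z {1,2,3,7}->{7}
So after constraint 1: D(X) = {2,3,4}

Answer: {2,3,4}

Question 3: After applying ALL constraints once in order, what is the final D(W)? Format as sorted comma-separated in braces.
Constraint 1 (X + W = Z) on D(X)={2,3,4,5,6,7} D(W)={3,4,5,6,7} D(Z)={1,2,3,7}: X {2,3,4,5,6,7}->{2,3,4}; W {3,4,5,6,7}->{3,4,5}; Z {1,2,3,7}->{7}
Constraint 2 (Z != W) on D(Z)={7} D(W)={3,4,5}: no change
Constraint 3 (Z < W) on D(Z)={7} D(W)={3,4,5}: Z {7}->{}; W {3,4,5}->{}
So after all 3 constraints: D(W) = {}

Answer: {}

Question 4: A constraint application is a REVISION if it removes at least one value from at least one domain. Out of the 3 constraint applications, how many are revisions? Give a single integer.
Constraint 1 (X + W = Z) on D(X)={2,3,4,5,6,7} D(W)={3,4,5,6,7} D(Z)={1,2,3,7}: X {2,3,4,5,6,7}->{2,3,4}; W {3,4,5,6,7}->{3,4,5}; Z {1,2,3,7}->{7} => REVISION
Constraint 2 (Z != W) on D(Z)={7} D(W)={3,4,5}: no change => not a revision
Constraint 3 (Z < W) on D(Z)={7} D(W)={3,4,5}: Z {7}->{}; W {3,4,5}->{} => REVISION
Total revisions = 2

Answer: 2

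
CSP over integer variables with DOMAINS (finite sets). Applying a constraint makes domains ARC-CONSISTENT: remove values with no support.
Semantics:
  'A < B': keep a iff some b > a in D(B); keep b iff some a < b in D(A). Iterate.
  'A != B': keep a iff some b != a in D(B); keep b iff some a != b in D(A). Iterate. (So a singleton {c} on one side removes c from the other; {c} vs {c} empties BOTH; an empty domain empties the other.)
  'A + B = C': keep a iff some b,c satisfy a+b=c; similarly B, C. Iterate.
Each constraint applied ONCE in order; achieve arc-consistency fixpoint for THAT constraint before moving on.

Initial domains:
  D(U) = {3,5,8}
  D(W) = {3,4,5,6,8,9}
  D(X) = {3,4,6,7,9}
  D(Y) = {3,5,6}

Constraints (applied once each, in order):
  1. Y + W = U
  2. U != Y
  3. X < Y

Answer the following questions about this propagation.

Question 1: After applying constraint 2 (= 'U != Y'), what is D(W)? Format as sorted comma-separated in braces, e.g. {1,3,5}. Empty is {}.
Constraint 1 (Y + W = U) on D(Y)={3,5,6} D(W)={3,4,5,6,8,9} D(U)={3,5,8}: Y {3,5,6}->{3,5}; W {3,4,5,6,8,9}->{3,5}; U {3,5,8}->{8}
Constraint 2 (U != Y) on D(U)={8} D(Y)={3,5}: no change
So after constraint 2: D(W) = {3,5}

Answer: {3,5}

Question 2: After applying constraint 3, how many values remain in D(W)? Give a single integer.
Answer: 2

Derivation:
Constraint 1 (Y + W = U) on D(Y)={3,5,6} D(W)={3,4,5,6,8,9} D(U)={3,5,8}: Y {3,5,6}->{3,5}; W {3,4,5,6,8,9}->{3,5}; U {3,5,8}->{8}
Constraint 2 (U != Y) on D(U)={8} D(Y)={3,5}: no change
Constraint 3 (X < Y) on D(X)={3,4,6,7,9} D(Y)={3,5}: X {3,4,6,7,9}->{3,4}; Y {3,5}->{5}
So after constraint 3: D(W)={3,5}, size = 2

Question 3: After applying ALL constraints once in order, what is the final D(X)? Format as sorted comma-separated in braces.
Answer: {3,4}

Derivation:
Constraint 1 (Y + W = U) on D(Y)={3,5,6} D(W)={3,4,5,6,8,9} D(U)={3,5,8}: Y {3,5,6}->{3,5}; W {3,4,5,6,8,9}->{3,5}; U {3,5,8}->{8}
Constraint 2 (U != Y) on D(U)={8} D(Y)={3,5}: no change
Constraint 3 (X < Y) on D(X)={3,4,6,7,9} D(Y)={3,5}: X {3,4,6,7,9}->{3,4}; Y {3,5}->{5}
So after all 3 constraints: D(X) = {3,4}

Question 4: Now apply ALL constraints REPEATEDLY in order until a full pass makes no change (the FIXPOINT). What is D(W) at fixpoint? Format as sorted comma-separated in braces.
pass 0 (initial): D(W)={3,4,5,6,8,9}
pass 1: U {3,5,8}->{8}; W {3,4,5,6,8,9}->{3,5}; X {3,4,6,7,9}->{3,4}; Y {3,5,6}->{5}
pass 2: W {3,5}->{3}
pass 3: no change
Fixpoint after 3 passes: D(W) = {3}

Answer: {3}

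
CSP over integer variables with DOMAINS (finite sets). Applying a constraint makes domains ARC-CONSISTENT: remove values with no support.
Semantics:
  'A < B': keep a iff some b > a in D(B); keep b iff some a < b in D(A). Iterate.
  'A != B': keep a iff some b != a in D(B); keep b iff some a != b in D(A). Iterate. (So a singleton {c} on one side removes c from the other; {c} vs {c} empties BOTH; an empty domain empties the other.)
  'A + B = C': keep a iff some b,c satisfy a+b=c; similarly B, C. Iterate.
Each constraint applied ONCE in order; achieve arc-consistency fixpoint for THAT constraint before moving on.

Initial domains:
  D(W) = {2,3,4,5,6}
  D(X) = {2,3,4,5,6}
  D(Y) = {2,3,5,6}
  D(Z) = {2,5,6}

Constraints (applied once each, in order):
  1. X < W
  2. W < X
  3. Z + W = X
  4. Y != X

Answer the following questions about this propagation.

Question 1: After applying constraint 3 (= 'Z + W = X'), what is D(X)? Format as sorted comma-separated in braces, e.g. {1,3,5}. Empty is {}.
Constraint 1 (X < W) on D(X)={2,3,4,5,6} D(W)={2,3,4,5,6}: X {2,3,4,5,6}->{2,3,4,5}; W {2,3,4,5,6}->{3,4,5,6}
Constraint 2 (W < X) on D(W)={3,4,5,6} D(X)={2,3,4,5}: W {3,4,5,6}->{3,4}; X {2,3,4,5}->{4,5}
Constraint 3 (Z + W = X) on D(Z)={2,5,6} D(W)={3,4} D(X)={4,5}: Z {2,5,6}->{2}; W {3,4}->{3}; X {4,5}->{5}
So after constraint 3: D(X) = {5}

Answer: {5}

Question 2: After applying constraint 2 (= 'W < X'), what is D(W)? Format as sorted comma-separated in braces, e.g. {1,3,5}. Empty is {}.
Answer: {3,4}

Derivation:
Constraint 1 (X < W) on D(X)={2,3,4,5,6} D(W)={2,3,4,5,6}: X {2,3,4,5,6}->{2,3,4,5}; W {2,3,4,5,6}->{3,4,5,6}
Constraint 2 (W < X) on D(W)={3,4,5,6} D(X)={2,3,4,5}: W {3,4,5,6}->{3,4}; X {2,3,4,5}->{4,5}
So after constraint 2: D(W) = {3,4}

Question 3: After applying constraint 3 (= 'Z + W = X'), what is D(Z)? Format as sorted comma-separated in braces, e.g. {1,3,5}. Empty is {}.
Constraint 1 (X < W) on D(X)={2,3,4,5,6} D(W)={2,3,4,5,6}: X {2,3,4,5,6}->{2,3,4,5}; W {2,3,4,5,6}->{3,4,5,6}
Constraint 2 (W < X) on D(W)={3,4,5,6} D(X)={2,3,4,5}: W {3,4,5,6}->{3,4}; X {2,3,4,5}->{4,5}
Constraint 3 (Z + W = X) on D(Z)={2,5,6} D(W)={3,4} D(X)={4,5}: Z {2,5,6}->{2}; W {3,4}->{3}; X {4,5}->{5}
So after constraint 3: D(Z) = {2}

Answer: {2}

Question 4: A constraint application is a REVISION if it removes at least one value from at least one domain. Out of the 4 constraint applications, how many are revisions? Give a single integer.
Constraint 1 (X < W) on D(X)={2,3,4,5,6} D(W)={2,3,4,5,6}: X {2,3,4,5,6}->{2,3,4,5}; W {2,3,4,5,6}->{3,4,5,6} => REVISION
Constraint 2 (W < X) on D(W)={3,4,5,6} D(X)={2,3,4,5}: W {3,4,5,6}->{3,4}; X {2,3,4,5}->{4,5} => REVISION
Constraint 3 (Z + W = X) on D(Z)={2,5,6} D(W)={3,4} D(X)={4,5}: Z {2,5,6}->{2}; W {3,4}->{3}; X {4,5}->{5} => REVISION
Constraint 4 (Y != X) on D(Y)={2,3,5,6} D(X)={5}: Y {2,3,5,6}->{2,3,6} => REVISION
Total revisions = 4

Answer: 4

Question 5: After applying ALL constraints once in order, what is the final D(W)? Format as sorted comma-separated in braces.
Constraint 1 (X < W) on D(X)={2,3,4,5,6} D(W)={2,3,4,5,6}: X {2,3,4,5,6}->{2,3,4,5}; W {2,3,4,5,6}->{3,4,5,6}
Constraint 2 (W < X) on D(W)={3,4,5,6} D(X)={2,3,4,5}: W {3,4,5,6}->{3,4}; X {2,3,4,5}->{4,5}
Constraint 3 (Z + W = X) on D(Z)={2,5,6} D(W)={3,4} D(X)={4,5}: Z {2,5,6}->{2}; W {3,4}->{3}; X {4,5}->{5}
Constraint 4 (Y != X) on D(Y)={2,3,5,6} D(X)={5}: Y {2,3,5,6}->{2,3,6}
So after all 4 constraints: D(W) = {3}

Answer: {3}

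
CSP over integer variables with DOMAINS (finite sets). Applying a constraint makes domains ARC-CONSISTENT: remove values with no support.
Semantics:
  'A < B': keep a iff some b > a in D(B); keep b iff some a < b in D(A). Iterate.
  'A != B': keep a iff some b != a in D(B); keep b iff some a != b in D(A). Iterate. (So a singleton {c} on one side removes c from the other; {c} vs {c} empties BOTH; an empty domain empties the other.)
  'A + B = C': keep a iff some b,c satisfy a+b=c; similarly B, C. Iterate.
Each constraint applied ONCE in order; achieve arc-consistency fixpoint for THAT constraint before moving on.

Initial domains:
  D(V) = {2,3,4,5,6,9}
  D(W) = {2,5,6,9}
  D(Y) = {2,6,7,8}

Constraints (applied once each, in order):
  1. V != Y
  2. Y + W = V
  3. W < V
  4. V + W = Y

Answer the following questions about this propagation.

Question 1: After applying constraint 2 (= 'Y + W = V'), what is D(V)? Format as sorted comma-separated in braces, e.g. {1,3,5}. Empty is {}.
Answer: {4,9}

Derivation:
Constraint 1 (V != Y) on D(V)={2,3,4,5,6,9} D(Y)={2,6,7,8}: no change
Constraint 2 (Y + W = V) on D(Y)={2,6,7,8} D(W)={2,5,6,9} D(V)={2,3,4,5,6,9}: Y {2,6,7,8}->{2,7}; W {2,5,6,9}->{2}; V {2,3,4,5,6,9}->{4,9}
So after constraint 2: D(V) = {4,9}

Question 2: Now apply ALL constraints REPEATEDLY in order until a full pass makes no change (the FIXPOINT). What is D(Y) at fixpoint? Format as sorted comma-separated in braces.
pass 0 (initial): D(Y)={2,6,7,8}
pass 1: V {2,3,4,5,6,9}->{}; W {2,5,6,9}->{}; Y {2,6,7,8}->{}
pass 2: no change
Fixpoint after 2 passes: D(Y) = {}

Answer: {}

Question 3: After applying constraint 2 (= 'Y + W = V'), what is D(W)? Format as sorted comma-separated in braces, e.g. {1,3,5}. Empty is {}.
Constraint 1 (V != Y) on D(V)={2,3,4,5,6,9} D(Y)={2,6,7,8}: no change
Constraint 2 (Y + W = V) on D(Y)={2,6,7,8} D(W)={2,5,6,9} D(V)={2,3,4,5,6,9}: Y {2,6,7,8}->{2,7}; W {2,5,6,9}->{2}; V {2,3,4,5,6,9}->{4,9}
So after constraint 2: D(W) = {2}

Answer: {2}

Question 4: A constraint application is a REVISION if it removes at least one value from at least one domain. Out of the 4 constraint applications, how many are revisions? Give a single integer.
Answer: 2

Derivation:
Constraint 1 (V != Y) on D(V)={2,3,4,5,6,9} D(Y)={2,6,7,8}: no change => not a revision
Constraint 2 (Y + W = V) on D(Y)={2,6,7,8} D(W)={2,5,6,9} D(V)={2,3,4,5,6,9}: Y {2,6,7,8}->{2,7}; W {2,5,6,9}->{2}; V {2,3,4,5,6,9}->{4,9} => REVISION
Constraint 3 (W < V) on D(W)={2} D(V)={4,9}: no change => not a revision
Constraint 4 (V + W = Y) on D(V)={4,9} D(W)={2} D(Y)={2,7}: V {4,9}->{}; W {2}->{}; Y {2,7}->{} => REVISION
Total revisions = 2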